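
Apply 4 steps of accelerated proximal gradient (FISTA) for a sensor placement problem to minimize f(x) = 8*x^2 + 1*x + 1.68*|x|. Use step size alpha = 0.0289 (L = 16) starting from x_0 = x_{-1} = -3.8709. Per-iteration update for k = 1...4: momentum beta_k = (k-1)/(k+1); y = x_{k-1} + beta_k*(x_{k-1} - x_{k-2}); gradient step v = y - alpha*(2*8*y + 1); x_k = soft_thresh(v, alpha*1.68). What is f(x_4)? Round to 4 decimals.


FISTA on f(x) = 8*x^2 + 1*x + 1.68*|x|
L = 16, alpha = 0.0289
Iteration 1: beta = 0.0, y = -3.8709 + 0.0*(-3.8709 + 3.8709) = -3.8709
  grad(y) = -60.9344, v = y - alpha*grad = -2.1099
  prox(v) = soft_thresh(-2.1099, 0.0486) = -2.0613
Iteration 2: beta = 0.3333, y = -2.0613 + 0.3333*(-2.0613 + 3.8709) = -1.4582
  grad(y) = -22.3305, v = y - alpha*grad = -0.8128
  prox(v) = soft_thresh(-0.8128, 0.0486) = -0.7643
Iteration 3: beta = 0.5, y = -0.7643 + 0.5*(-0.7643 + 2.0613) = -0.1157
  grad(y) = -0.8513, v = y - alpha*grad = -0.0911
  prox(v) = soft_thresh(-0.0911, 0.0486) = -0.0426
Iteration 4: beta = 0.6, y = -0.0426 + 0.6*(-0.0426 + 0.7643) = 0.3905
  grad(y) = 7.2475, v = y - alpha*grad = 0.181
  prox(v) = soft_thresh(0.181, 0.0486) = 0.1325
f(x_4) = 8*0.1325^2 + 1*0.1325 + 1.68*|0.1325| = 0.4954


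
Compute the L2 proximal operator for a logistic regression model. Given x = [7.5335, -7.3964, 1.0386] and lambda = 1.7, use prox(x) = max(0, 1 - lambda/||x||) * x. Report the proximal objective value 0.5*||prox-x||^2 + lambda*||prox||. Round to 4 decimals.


Step 1: Compute ||x||.
||x|| = 10.6084
Step 2: Compute scaling factor.
scale = max(0, 1 - 1.7/10.6084) = 0.8398
Step 3: prox(x) = [6.3263, -6.2111, 0.8722]
||prox(x)|| = 8.9084
Step 4: Proximal objective.
0.5*||prox-x||^2 = 1.445
lambda*||prox|| = 15.1443
Total = 16.5894


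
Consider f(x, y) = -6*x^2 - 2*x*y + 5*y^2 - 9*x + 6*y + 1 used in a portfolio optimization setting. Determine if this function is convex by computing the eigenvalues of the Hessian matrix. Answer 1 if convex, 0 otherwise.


The Hessian of f(x,y) = -6*x^2 - 2*x*y + 5*y^2 - 9*x + 6*y + 1 is:
H = [[-12, -2], [-2, 10]]
Trace = -12 + 10 = -2
Determinant = -12*10 - (-2)^2 = -124
Discriminant = (-2)^2 - 4*-124 = 500.0
Eigenvalues: lambda_1 = -12.1803, lambda_2 = 10.1803
The function is not convex.

0


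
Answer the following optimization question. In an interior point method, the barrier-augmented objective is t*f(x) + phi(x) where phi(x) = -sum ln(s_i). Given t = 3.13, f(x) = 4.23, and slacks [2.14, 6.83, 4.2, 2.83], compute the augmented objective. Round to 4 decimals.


Step 1: Compute log-barrier.
ln values: [0.7608, 1.9213, 1.4351, 1.0403]
phi = -(0.7608 + 1.9213 + 1.4351 + 1.0403) = -5.1575
Step 2: Compute augmented objective.
t*f(x) = 3.13*4.23 = 13.2399
Total = 13.2399 - 5.1575 = 8.0824


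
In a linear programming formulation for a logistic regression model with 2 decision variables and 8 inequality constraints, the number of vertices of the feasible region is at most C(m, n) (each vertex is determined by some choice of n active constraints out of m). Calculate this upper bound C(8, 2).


Each vertex corresponds to some choice of n active constraints out of m, so the number of vertices is at most C(m, n) = m! / (n!(m-n)!).
m = 8, n = 2
Numerator: 8 * 7
Denominator: 2! = 2
C(8, 2) = 28


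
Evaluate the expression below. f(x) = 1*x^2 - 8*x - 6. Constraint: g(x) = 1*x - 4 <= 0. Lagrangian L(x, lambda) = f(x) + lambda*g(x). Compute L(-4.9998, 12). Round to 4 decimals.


Step 1: Evaluate f(x).
f(-4.9998) = 1*(-4.9998)^2 - 8*(-4.9998) - 6 = 58.9964
Step 2: Evaluate g(x).
g(-4.9998) = 1*-4.9998 - 4 = -8.9998
Step 3: Compute Lagrangian.
L = 58.9964 + 12*-8.9998 = -49.0012


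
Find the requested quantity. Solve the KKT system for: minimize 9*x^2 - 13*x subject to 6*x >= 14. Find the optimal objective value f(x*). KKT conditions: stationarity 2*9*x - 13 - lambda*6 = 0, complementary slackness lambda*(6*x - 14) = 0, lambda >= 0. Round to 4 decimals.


Step 1: Try lambda = 0 (constraint inactive).
x_unc = 13/(2*9) = 0.7222
Check: 6*0.7222 = 4.3332 < 14 -- violated!
Step 2: Constraint must be active: 6*x = 14
x* = 14/6 = 7/3 = 2.3333 (rounded; the exact value 7/3 is used below)
lambda = (2*9*(7/3) - 13)/6 = 4.8333
Step 3: Compute optimal value.
f(x*) = 9*(7/3)^2 - 13*(7/3) = 18.6667


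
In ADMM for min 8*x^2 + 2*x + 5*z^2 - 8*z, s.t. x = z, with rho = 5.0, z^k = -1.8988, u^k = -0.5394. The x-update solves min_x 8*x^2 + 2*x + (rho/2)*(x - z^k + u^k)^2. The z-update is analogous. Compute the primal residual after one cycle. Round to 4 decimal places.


ADMM iteration with rho = 5.0, z^k = -1.8988, u^k = -0.5394
Step 1: x-update.
Minimize 8*x^2 + 2*x + (5.0/2)*(x + 1.8988 - 0.5394)^2
FOC: (2*8 + 5.0)*x = -2 + 5.0*(-1.8988 + 0.5394)
x^{k+1} = -0.4189
Step 2: z-update.
Minimize 5*z^2 - 8*z + (5.0/2)*(-0.4189 - z - 0.5394)^2
FOC: (2*5 + 5.0)*z = 8 + 5.0*(-0.4189 - 0.5394)
z^{k+1} = 0.2139
Step 3: u-update.
u^{k+1} = -0.5394 - 0.4189 - 0.2139 = -1.1722
Step 4: Primal residual = |-0.4189 - 0.2139| = 0.6328


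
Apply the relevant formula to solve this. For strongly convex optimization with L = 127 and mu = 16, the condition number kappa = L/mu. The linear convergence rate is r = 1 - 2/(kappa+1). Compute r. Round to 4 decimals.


Step 1: Compute the condition number.
kappa = L/mu = 127/16 = 7.9375
Step 2: Compute the convergence rate.
r = 1 - 2/(kappa + 1) = 1 - 2*mu/(L + mu) = (L - mu)/(L + mu) = 111/143 = 0.7762


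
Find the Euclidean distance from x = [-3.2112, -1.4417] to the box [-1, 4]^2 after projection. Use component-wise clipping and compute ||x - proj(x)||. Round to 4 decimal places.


Project each component onto [-1, 4].
clip(-3.2112) = -1.0, clip(-1.4417) = -1.0
Projection = [-1.0, -1.0]
Squared diffs: [4.8894, 0.1951]
Distance = sqrt(5.0845) = 2.2549


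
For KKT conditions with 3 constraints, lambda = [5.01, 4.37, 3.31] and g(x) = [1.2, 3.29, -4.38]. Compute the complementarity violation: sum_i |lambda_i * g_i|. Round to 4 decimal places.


KKT complementary slackness check:
lambda_1 * g_1 = 5.01 * 1.2 = 6.012
lambda_2 * g_2 = 4.37 * 3.29 = 14.3773
lambda_3 * g_3 = 3.31 * -4.38 = -14.4978
Total violation = 6.012 + 14.3773 + 14.4978 = 34.8871


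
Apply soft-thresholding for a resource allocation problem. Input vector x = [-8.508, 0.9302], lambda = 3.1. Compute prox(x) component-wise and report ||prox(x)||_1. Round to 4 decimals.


Soft-thresholding with lambda = 3.1:
prox(-8.508) = sign(-8.508)*max(|-8.508| - 3.1, 0) = -5.408
prox(0.9302) = sign(0.9302)*max(|0.9302| - 3.1, 0) = 0.0
prox(x) = [-5.408, 0.0]
||prox(x)||_1 = 5.408 + 0.0 = 5.408


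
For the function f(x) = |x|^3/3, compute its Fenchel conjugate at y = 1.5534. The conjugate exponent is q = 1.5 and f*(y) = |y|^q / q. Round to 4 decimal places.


The conjugate exponent q satisfies 1/p + 1/q = 1.
p = 3, so q = 3/(3 - 1) = 1.5
|y|^q = 1.5534^1.5 = 1.9361
f*(1.5534) = 1.9361 / 1.5 = 1.2907


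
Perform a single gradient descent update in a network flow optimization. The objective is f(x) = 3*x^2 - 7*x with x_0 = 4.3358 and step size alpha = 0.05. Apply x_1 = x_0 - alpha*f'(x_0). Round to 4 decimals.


We compute the gradient at x_0 and apply the update.
f'(x) = 6*x - 7
f'(4.3358) = 6*4.3358 - 7 = 19.0148
x_1 = 4.3358 - 0.05*19.0148 = 3.3851


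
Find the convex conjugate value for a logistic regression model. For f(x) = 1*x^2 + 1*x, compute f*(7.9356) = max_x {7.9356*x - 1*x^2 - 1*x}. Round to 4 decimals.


f*(y) = sup_x {y*x - a*x^2 - b*x} = sup_x {(y-b)*x - a*x^2}
FOC: (y - b) - 2a*x = 0 => x* = (y - b)/(2a)
x* = (7.9356 - 1)/(2*1) = 3.4678
f*(7.9356) = (y-b)^2/(4a) = (7.9356 - 1)^2/(4*1)
= 48.1025/4 = 12.0256


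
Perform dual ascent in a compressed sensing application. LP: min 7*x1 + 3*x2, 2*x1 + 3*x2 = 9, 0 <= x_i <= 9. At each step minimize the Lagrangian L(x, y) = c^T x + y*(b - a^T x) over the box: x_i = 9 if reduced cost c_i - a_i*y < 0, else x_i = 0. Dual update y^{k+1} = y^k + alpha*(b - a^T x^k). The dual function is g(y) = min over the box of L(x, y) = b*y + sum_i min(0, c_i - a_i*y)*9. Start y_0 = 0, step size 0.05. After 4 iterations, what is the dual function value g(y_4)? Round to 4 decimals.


Dual ascent for LP: min 7*x1 + 3*x2, 2*x1 + 3*x2 = 9, 0 <= x_i <= 9
Step 1: y^k = 0.0, reduced costs: (7.0, 3.0)
  x^k = (0.0, 0.0), subgradient = b - a^T x = 9.0
  y^{k+1} = 0.0 + 0.05*9.0 = 0.45
Step 2: y^k = 0.45, reduced costs: (6.1, 1.65)
  x^k = (0.0, 0.0), subgradient = b - a^T x = 9.0
  y^{k+1} = 0.45 + 0.05*9.0 = 0.9
Step 3: y^k = 0.9, reduced costs: (5.2, 0.3)
  x^k = (0.0, 0.0), subgradient = b - a^T x = 9.0
  y^{k+1} = 0.9 + 0.05*9.0 = 1.35
Step 4: y^k = 1.35, reduced costs: (4.3, -1.05)
  x^k = (0.0, 9.0), subgradient = b - a^T x = -18.0
  y^{k+1} = 1.35 + 0.05*-18.0 = 0.45
Dual objective at y_4 = 0.45: reduced costs (6.1, 1.65), box minimizer x = (0.0, 0.0)
g(y_4) = b*y + (c1 - a1*y)*x1 + (c2 - a2*y)*x2 = 9*0.45 + 6.1*0.0 + 1.65*0.0 = 4.05 + 0.0 + 0.0 = 4.05


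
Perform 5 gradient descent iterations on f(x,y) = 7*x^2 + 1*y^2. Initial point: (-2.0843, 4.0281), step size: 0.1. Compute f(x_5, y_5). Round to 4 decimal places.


Gradient descent on f(x,y) = 7*x^2 + 1*y^2.
Starting point: (-2.0843, 4.0281), alpha = 0.1
Step 1: grad_x = 2*7*-2.0843 = -29.1802, grad_y = 2*1*4.0281 = 8.0562
  x_1 = -2.0843 - 0.1*-29.1802 = 0.8337
  y_1 = 4.0281 - 0.1*8.0562 = 3.2225
Step 2: grad_x = 2*7*0.8337 = 11.6721, grad_y = 2*1*3.2225 = 6.445
  x_2 = 0.8337 - 0.1*11.6721 = -0.3335
  y_2 = 3.2225 - 0.1*6.445 = 2.578
Step 3: grad_x = 2*7*-0.3335 = -4.6688, grad_y = 2*1*2.578 = 5.156
  x_3 = -0.3335 - 0.1*-4.6688 = 0.1334
  y_3 = 2.578 - 0.1*5.156 = 2.0624
Step 4: grad_x = 2*7*0.1334 = 1.8675, grad_y = 2*1*2.0624 = 4.1248
  x_4 = 0.1334 - 0.1*1.8675 = -0.0534
  y_4 = 2.0624 - 0.1*4.1248 = 1.6499
Step 5: grad_x = 2*7*-0.0534 = -0.747, grad_y = 2*1*1.6499 = 3.2998
  x_5 = -0.0534 - 0.1*-0.747 = 0.0213
  y_5 = 1.6499 - 0.1*3.2998 = 1.3199
f(0.0213, 1.3199) = 7*0.0213^2 + 1*1.3199^2 = 1.7454


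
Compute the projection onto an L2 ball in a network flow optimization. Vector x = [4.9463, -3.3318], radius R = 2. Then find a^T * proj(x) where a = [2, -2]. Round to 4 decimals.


Step 1: Compute ||x|| (intermediates to 6 decimals).
||x|| = sqrt(4.9463^2 + (-3.3318)^2) = 5.963789
Step 2: Project.
Since ||x|| > R, scale = R/||x|| = 2/5.963789 = 0.335357, proj(x) = scale * x
proj(x) = [1.658776, -1.117342]
Step 3: Dot product.
a^T * proj(x) = 2*1.658776 - 2*(-1.117342) = 5.5522


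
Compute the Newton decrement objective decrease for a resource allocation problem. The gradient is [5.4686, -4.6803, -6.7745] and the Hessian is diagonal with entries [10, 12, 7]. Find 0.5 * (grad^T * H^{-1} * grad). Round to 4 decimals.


Step 1: H is diagonal, so H^(-1) * g = [0.5469, -0.39, -0.9678].
Step 2: g^T H^(-1) g = sum_i g_i^2 / H_ii
  = (5.4686)^2/10 + (-4.6803)^2/12 + (-6.7745)^2/7
  = 2.9906 + 1.8254 + 6.5563 = 11.3723
Step 3: Objective decrease = 0.5 * g^T H^(-1) g = 5.6861


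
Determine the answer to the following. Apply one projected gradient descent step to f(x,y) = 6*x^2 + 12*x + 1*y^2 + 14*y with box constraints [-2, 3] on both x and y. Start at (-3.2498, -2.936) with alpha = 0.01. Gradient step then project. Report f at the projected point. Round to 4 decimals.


Step 1: Compute gradient at (-3.2498, -2.936).
grad_x = 2*6*-3.2498 + 12 = -26.9976
grad_y = 2*1*-2.936 + 14 = 8.128
Step 2: Gradient step.
x_raw = -3.2498 - 0.01*-26.9976 = -2.9798
y_raw = -2.936 - 0.01*8.128 = -3.0173
Step 3: Project onto [-2, 3].
x_proj = clip(-2.9798) = -2.0
y_proj = clip(-3.0173) = -2.0
Step 4: Evaluate f.
f(-2.0, -2.0) = -24.0


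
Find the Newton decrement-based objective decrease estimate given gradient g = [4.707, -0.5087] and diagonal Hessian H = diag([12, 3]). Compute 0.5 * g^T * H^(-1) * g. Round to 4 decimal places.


Step 1: H is diagonal, so H^(-1) * g = [0.3923, -0.1696].
Step 2: g^T H^(-1) g = sum_i g_i^2 / H_ii
  = (4.707)^2/12 + (-0.5087)^2/3
  = 1.8463 + 0.0863 = 1.9326
Step 3: Objective decrease = 0.5 * g^T H^(-1) g = 0.9663


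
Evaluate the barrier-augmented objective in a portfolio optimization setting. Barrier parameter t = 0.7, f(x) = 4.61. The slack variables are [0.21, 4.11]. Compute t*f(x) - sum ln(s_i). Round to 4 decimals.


Step 1: Compute log-barrier.
ln values: [-1.5606, 1.4134]
phi = -(-1.5606 + 1.4134) = 0.1472
Step 2: Compute augmented objective.
t*f(x) = 0.7*4.61 = 3.227
Total = 3.227 + 0.1472 = 3.3742


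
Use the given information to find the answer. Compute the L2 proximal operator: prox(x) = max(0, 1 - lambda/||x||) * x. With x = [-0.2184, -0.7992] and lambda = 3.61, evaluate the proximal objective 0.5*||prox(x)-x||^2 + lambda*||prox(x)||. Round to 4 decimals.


Step 1: Compute ||x||.
||x|| = 0.8285
Step 2: Compute scaling factor.
scale = max(0, 1 - 3.61/0.8285) = 0.0
Step 3: prox(x) = [-0.0, -0.0]
||prox(x)|| = 0.0
Step 4: Proximal objective.
0.5*||prox-x||^2 = 0.3432
lambda*||prox|| = 0.0
Total = 0.3432


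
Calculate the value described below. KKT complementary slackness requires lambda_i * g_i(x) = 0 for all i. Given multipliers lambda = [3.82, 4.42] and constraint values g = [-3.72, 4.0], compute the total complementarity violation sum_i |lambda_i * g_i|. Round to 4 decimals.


KKT complementary slackness check:
lambda_1 * g_1 = 3.82 * -3.72 = -14.2104
lambda_2 * g_2 = 4.42 * 4.0 = 17.68
Total violation = 14.2104 + 17.68 = 31.8904


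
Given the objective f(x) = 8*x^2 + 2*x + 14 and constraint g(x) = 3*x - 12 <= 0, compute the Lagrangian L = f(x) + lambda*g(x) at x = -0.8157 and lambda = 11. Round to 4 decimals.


Step 1: Evaluate f(x).
f(-0.8157) = 8*(-0.8157)^2 + 2*(-0.8157) + 14 = 17.6915
Step 2: Evaluate g(x).
g(-0.8157) = 3*-0.8157 - 12 = -14.4471
Step 3: Compute Lagrangian.
L = 17.6915 + 11*-14.4471 = -141.2266


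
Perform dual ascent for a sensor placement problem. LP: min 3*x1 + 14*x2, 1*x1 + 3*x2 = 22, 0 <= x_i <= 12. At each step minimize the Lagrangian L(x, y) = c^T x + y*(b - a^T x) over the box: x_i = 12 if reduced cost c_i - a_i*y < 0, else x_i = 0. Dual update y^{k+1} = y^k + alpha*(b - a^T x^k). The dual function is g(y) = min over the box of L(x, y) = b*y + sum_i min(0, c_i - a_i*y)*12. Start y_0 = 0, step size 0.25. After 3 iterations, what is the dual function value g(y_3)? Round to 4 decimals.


Dual ascent for LP: min 3*x1 + 14*x2, 1*x1 + 3*x2 = 22, 0 <= x_i <= 12
Step 1: y^k = 0.0, reduced costs: (3.0, 14.0)
  x^k = (0.0, 0.0), subgradient = b - a^T x = 22.0
  y^{k+1} = 0.0 + 0.25*22.0 = 5.5
Step 2: y^k = 5.5, reduced costs: (-2.5, -2.5)
  x^k = (12.0, 12.0), subgradient = b - a^T x = -26.0
  y^{k+1} = 5.5 + 0.25*-26.0 = -1.0
Step 3: y^k = -1.0, reduced costs: (4.0, 17.0)
  x^k = (0.0, 0.0), subgradient = b - a^T x = 22.0
  y^{k+1} = -1.0 + 0.25*22.0 = 4.5
Dual objective at y_3 = 4.5: reduced costs (-1.5, 0.5), box minimizer x = (12.0, 0.0)
g(y_3) = b*y + (c1 - a1*y)*x1 + (c2 - a2*y)*x2 = 22*4.5 + (-1.5)*12.0 + 0.5*0.0 = 99.0 - 18.0 + 0.0 = 81.0


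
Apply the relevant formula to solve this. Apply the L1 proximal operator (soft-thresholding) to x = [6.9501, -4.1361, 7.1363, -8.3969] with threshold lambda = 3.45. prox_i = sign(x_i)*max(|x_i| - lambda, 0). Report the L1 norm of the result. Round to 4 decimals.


Soft-thresholding with lambda = 3.45:
prox(6.9501) = sign(6.9501)*max(|6.9501| - 3.45, 0) = 3.5001
prox(-4.1361) = sign(-4.1361)*max(|-4.1361| - 3.45, 0) = -0.6861
prox(7.1363) = sign(7.1363)*max(|7.1363| - 3.45, 0) = 3.6863
prox(-8.3969) = sign(-8.3969)*max(|-8.3969| - 3.45, 0) = -4.9469
prox(x) = [3.5001, -0.6861, 3.6863, -4.9469]
||prox(x)||_1 = 3.5001 + 0.6861 + 3.6863 + 4.9469 = 12.8194


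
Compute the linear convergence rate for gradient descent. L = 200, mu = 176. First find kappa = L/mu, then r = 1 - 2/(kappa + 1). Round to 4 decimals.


Step 1: Compute the condition number.
kappa = L/mu = 200/176 = 1.1364
Step 2: Compute the convergence rate.
r = 1 - 2/(kappa + 1) = 1 - 2*mu/(L + mu) = (L - mu)/(L + mu) = 24/376 = 0.0638


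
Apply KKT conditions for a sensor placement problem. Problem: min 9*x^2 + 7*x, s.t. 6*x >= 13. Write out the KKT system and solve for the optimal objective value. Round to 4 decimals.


Step 1: Try lambda = 0 (constraint inactive).
x_unc = -7/(2*9) = -0.3889
Check: 6*-0.3889 = -2.3334 < 13 -- violated!
Step 2: Constraint must be active: 6*x = 13
x* = 13/6 = 2.1667 (rounded; the exact value 13/6 is used below)
lambda = (2*9*(13/6) + 7)/6 = 7.6667
Step 3: Compute optimal value.
f(x*) = 9*(13/6)^2 + 7*(13/6) = 57.4167


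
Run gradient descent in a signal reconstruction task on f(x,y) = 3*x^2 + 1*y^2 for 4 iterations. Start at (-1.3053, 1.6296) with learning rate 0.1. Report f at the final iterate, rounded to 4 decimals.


Gradient descent on f(x,y) = 3*x^2 + 1*y^2.
Starting point: (-1.3053, 1.6296), alpha = 0.1
Step 1: grad_x = 2*3*-1.3053 = -7.8318, grad_y = 2*1*1.6296 = 3.2592
  x_1 = -1.3053 - 0.1*-7.8318 = -0.5221
  y_1 = 1.6296 - 0.1*3.2592 = 1.3037
Step 2: grad_x = 2*3*-0.5221 = -3.1327, grad_y = 2*1*1.3037 = 2.6074
  x_2 = -0.5221 - 0.1*-3.1327 = -0.2088
  y_2 = 1.3037 - 0.1*2.6074 = 1.0429
Step 3: grad_x = 2*3*-0.2088 = -1.2531, grad_y = 2*1*1.0429 = 2.0859
  x_3 = -0.2088 - 0.1*-1.2531 = -0.0835
  y_3 = 1.0429 - 0.1*2.0859 = 0.8344
Step 4: grad_x = 2*3*-0.0835 = -0.5012, grad_y = 2*1*0.8344 = 1.6687
  x_4 = -0.0835 - 0.1*-0.5012 = -0.0334
  y_4 = 0.8344 - 0.1*1.6687 = 0.6675
f(-0.0334, 0.6675) = 3*(-0.0334)^2 + 1*0.6675^2 = 0.4489


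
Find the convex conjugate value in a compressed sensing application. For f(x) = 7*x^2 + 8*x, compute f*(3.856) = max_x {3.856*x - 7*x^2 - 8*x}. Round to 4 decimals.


f*(y) = sup_x {y*x - a*x^2 - b*x} = sup_x {(y-b)*x - a*x^2}
FOC: (y - b) - 2a*x = 0 => x* = (y - b)/(2a)
x* = (3.856 - 8)/(2*7) = -0.296
f*(3.856) = (y-b)^2/(4a) = (3.856 - 8)^2/(4*7)
= 17.1727/28 = 0.6133


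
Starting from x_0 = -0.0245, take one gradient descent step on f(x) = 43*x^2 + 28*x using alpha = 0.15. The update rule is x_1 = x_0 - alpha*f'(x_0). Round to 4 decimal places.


We compute the gradient at x_0 and apply the update.
f'(x) = 86*x + 28
f'(-0.0245) = 86*-0.0245 + 28 = 25.893
x_1 = -0.0245 - 0.15*25.893 = -3.9085


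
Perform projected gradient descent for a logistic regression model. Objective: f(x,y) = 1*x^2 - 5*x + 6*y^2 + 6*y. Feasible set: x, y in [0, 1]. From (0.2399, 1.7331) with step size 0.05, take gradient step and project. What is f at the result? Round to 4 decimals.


Step 1: Compute gradient at (0.2399, 1.7331).
grad_x = 2*1*0.2399 - 5 = -4.5202
grad_y = 2*6*1.7331 + 6 = 26.7972
Step 2: Gradient step.
x_raw = 0.2399 - 0.05*-4.5202 = 0.4659
y_raw = 1.7331 - 0.05*26.7972 = 0.3932
Step 3: Project onto [0, 1].
x_proj = clip(0.4659) = 0.4659
y_proj = clip(0.3932) = 0.3932
Step 4: Evaluate f.
f(0.4659, 0.3932) = 1.1748


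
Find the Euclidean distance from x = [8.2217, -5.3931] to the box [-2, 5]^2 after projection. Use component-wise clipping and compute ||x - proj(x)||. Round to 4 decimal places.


Project each component onto [-2, 5].
clip(8.2217) = 5.0, clip(-5.3931) = -2.0
Projection = [5.0, -2.0]
Squared diffs: [10.3794, 11.5131]
Distance = sqrt(21.8925) = 4.6789


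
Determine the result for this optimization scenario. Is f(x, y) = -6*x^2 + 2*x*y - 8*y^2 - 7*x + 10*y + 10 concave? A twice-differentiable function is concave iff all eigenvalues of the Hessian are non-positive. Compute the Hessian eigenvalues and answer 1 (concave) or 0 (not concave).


The Hessian of f(x,y) = -6*x^2 + 2*x*y - 8*y^2 - 7*x + 10*y + 10 is:
H = [[-12, 2], [2, -16]]
Trace = -12 - 16 = -28
Determinant = -12*-16 - (2)^2 = 188
Discriminant = (-28)^2 - 4*188 = 32.0
Eigenvalues: lambda_1 = -16.8284, lambda_2 = -11.1716
The function is concave.

1


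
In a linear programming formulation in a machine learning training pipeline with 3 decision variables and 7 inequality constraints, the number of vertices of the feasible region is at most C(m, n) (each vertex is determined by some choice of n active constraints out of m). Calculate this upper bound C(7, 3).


Each vertex corresponds to some choice of n active constraints out of m, so the number of vertices is at most C(m, n) = m! / (n!(m-n)!).
m = 7, n = 3
Numerator: 7 * 6 * 5
Denominator: 3! = 6
C(7, 3) = 35


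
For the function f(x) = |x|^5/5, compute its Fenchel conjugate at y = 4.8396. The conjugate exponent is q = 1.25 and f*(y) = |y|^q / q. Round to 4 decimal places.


The conjugate exponent q satisfies 1/p + 1/q = 1.
p = 5, so q = 5/(5 - 1) = 1.25
|y|^q = 4.8396^1.25 = 7.1781
f*(4.8396) = 7.1781 / 1.25 = 5.7425


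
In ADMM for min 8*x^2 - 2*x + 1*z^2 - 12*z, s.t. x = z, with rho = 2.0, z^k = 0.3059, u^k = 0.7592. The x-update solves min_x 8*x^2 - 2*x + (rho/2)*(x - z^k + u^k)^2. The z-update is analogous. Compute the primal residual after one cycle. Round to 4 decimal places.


ADMM iteration with rho = 2.0, z^k = 0.3059, u^k = 0.7592
Step 1: x-update.
Minimize 8*x^2 - 2*x + (2.0/2)*(x - 0.3059 + 0.7592)^2
FOC: (2*8 + 2.0)*x = 2 + 2.0*(0.3059 - 0.7592)
x^{k+1} = 0.0607
Step 2: z-update.
Minimize 1*z^2 - 12*z + (2.0/2)*(0.0607 - z + 0.7592)^2
FOC: (2*1 + 2.0)*z = 12 + 2.0*(0.0607 + 0.7592)
z^{k+1} = 3.41
Step 3: u-update.
u^{k+1} = 0.7592 + 0.0607 - 3.41 = -2.59
Step 4: Primal residual = |0.0607 - 3.41| = 3.3492


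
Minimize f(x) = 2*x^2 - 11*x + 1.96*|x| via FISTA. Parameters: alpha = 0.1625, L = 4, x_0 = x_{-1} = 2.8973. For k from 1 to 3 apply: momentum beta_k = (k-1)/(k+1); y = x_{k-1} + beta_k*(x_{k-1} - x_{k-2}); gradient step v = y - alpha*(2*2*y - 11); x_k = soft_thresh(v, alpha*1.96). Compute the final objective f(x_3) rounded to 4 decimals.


FISTA on f(x) = 2*x^2 - 11*x + 1.96*|x|
L = 4, alpha = 0.1625
Iteration 1: beta = 0.0, y = 2.8973 + 0.0*(2.8973 - 2.8973) = 2.8973
  grad(y) = 0.5892, v = y - alpha*grad = 2.8016
  prox(v) = soft_thresh(2.8016, 0.3185) = 2.4831
Iteration 2: beta = 0.3333, y = 2.4831 + 0.3333*(2.4831 - 2.8973) = 2.345
  grad(y) = -1.6201, v = y - alpha*grad = 2.6082
  prox(v) = soft_thresh(2.6082, 0.3185) = 2.2897
Iteration 3: beta = 0.5, y = 2.2897 + 0.5*(2.2897 - 2.4831) = 2.1931
  grad(y) = -2.2277, v = y - alpha*grad = 2.5551
  prox(v) = soft_thresh(2.5551, 0.3185) = 2.2366
f(x_3) = 2*2.2366^2 - 11*2.2366 + 1.96*|2.2366| = -10.2141


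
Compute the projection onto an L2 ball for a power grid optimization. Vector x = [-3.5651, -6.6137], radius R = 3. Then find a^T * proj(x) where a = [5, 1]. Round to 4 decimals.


Step 1: Compute ||x|| (intermediates to 6 decimals).
||x|| = sqrt((-3.5651)^2 + (-6.6137)^2) = 7.513386
Step 2: Project.
Since ||x|| > R, scale = R/||x|| = 3/7.513386 = 0.399287, proj(x) = scale * x
proj(x) = [-1.423498, -2.640764]
Step 3: Dot product.
a^T * proj(x) = 5*(-1.423498) + 1*(-2.640764) = -9.7583


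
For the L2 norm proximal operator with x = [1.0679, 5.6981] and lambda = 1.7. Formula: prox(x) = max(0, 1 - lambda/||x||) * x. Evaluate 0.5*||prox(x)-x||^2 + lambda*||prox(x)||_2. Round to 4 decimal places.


Step 1: Compute ||x||.
||x|| = 5.7973
Step 2: Compute scaling factor.
scale = max(0, 1 - 1.7/5.7973) = 0.7068
Step 3: prox(x) = [0.7547, 4.0272]
||prox(x)|| = 4.0973
Step 4: Proximal objective.
0.5*||prox-x||^2 = 1.445
lambda*||prox|| = 6.9654
Total = 8.4104


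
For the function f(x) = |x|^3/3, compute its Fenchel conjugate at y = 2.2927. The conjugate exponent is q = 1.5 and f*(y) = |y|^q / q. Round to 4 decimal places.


The conjugate exponent q satisfies 1/p + 1/q = 1.
p = 3, so q = 3/(3 - 1) = 1.5
|y|^q = 2.2927^1.5 = 3.4715
f*(2.2927) = 3.4715 / 1.5 = 2.3144


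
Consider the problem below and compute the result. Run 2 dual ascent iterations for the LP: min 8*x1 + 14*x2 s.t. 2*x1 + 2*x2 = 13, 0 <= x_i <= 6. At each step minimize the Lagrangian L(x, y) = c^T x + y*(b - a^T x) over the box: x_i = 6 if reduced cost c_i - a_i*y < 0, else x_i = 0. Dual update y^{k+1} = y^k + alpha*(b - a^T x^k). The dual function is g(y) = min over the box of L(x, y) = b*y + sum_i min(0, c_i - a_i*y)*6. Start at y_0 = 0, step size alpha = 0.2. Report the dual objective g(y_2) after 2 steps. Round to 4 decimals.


Dual ascent for LP: min 8*x1 + 14*x2, 2*x1 + 2*x2 = 13, 0 <= x_i <= 6
Step 1: y^k = 0.0, reduced costs: (8.0, 14.0)
  x^k = (0.0, 0.0), subgradient = b - a^T x = 13.0
  y^{k+1} = 0.0 + 0.2*13.0 = 2.6
Step 2: y^k = 2.6, reduced costs: (2.8, 8.8)
  x^k = (0.0, 0.0), subgradient = b - a^T x = 13.0
  y^{k+1} = 2.6 + 0.2*13.0 = 5.2
Dual objective at y_2 = 5.2: reduced costs (-2.4, 3.6), box minimizer x = (6.0, 0.0)
g(y_2) = b*y + (c1 - a1*y)*x1 + (c2 - a2*y)*x2 = 13*5.2 + (-2.4)*6.0 + 3.6*0.0 = 67.6 - 14.4 + 0.0 = 53.2


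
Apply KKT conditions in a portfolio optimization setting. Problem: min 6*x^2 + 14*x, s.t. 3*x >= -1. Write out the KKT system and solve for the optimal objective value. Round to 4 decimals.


Step 1: Try lambda = 0 (constraint inactive).
x_unc = -14/(2*6) = -1.1667
Check: 3*-1.1667 = -3.5001 < -1 -- violated!
Step 2: Constraint must be active: 3*x = -1
x* = -1/3 = -0.3333 (rounded; the exact value -1/3 is used below)
lambda = (2*6*(-1/3) + 14)/3 = 3.3333
Step 3: Compute optimal value.
f(x*) = 6*(-1/3)^2 + 14*(-1/3) = -4.0


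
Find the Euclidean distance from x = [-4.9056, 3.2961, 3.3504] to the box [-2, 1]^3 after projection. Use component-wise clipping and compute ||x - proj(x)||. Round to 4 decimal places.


Project each component onto [-2, 1].
clip(-4.9056) = -2.0, clip(3.2961) = 1.0, clip(3.3504) = 1.0
Projection = [-2.0, 1.0, 1.0]
Squared diffs: [8.4425, 5.2721, 5.5244]
Distance = sqrt(19.239) = 4.3862


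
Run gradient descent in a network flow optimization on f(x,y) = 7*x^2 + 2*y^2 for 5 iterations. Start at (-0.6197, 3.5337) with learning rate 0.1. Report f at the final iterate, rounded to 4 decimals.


Gradient descent on f(x,y) = 7*x^2 + 2*y^2.
Starting point: (-0.6197, 3.5337), alpha = 0.1
Step 1: grad_x = 2*7*-0.6197 = -8.6758, grad_y = 2*2*3.5337 = 14.1348
  x_1 = -0.6197 - 0.1*-8.6758 = 0.2479
  y_1 = 3.5337 - 0.1*14.1348 = 2.1202
Step 2: grad_x = 2*7*0.2479 = 3.4703, grad_y = 2*2*2.1202 = 8.4809
  x_2 = 0.2479 - 0.1*3.4703 = -0.0992
  y_2 = 2.1202 - 0.1*8.4809 = 1.2721
Step 3: grad_x = 2*7*-0.0992 = -1.3881, grad_y = 2*2*1.2721 = 5.0885
  x_3 = -0.0992 - 0.1*-1.3881 = 0.0397
  y_3 = 1.2721 - 0.1*5.0885 = 0.7633
Step 4: grad_x = 2*7*0.0397 = 0.5553, grad_y = 2*2*0.7633 = 3.0531
  x_4 = 0.0397 - 0.1*0.5553 = -0.0159
  y_4 = 0.7633 - 0.1*3.0531 = 0.458
Step 5: grad_x = 2*7*-0.0159 = -0.2221, grad_y = 2*2*0.458 = 1.8319
  x_5 = -0.0159 - 0.1*-0.2221 = 0.0063
  y_5 = 0.458 - 0.1*1.8319 = 0.2748
f(0.0063, 0.2748) = 7*0.0063^2 + 2*0.2748^2 = 0.1513


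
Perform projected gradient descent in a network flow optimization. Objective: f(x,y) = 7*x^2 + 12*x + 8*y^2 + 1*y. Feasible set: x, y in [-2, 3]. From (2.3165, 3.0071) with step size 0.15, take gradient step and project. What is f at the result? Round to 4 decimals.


Step 1: Compute gradient at (2.3165, 3.0071).
grad_x = 2*7*2.3165 + 12 = 44.431
grad_y = 2*8*3.0071 + 1 = 49.1136
Step 2: Gradient step.
x_raw = 2.3165 - 0.15*44.431 = -4.3482
y_raw = 3.0071 - 0.15*49.1136 = -4.3599
Step 3: Project onto [-2, 3].
x_proj = clip(-4.3482) = -2.0
y_proj = clip(-4.3599) = -2.0
Step 4: Evaluate f.
f(-2.0, -2.0) = 34.0


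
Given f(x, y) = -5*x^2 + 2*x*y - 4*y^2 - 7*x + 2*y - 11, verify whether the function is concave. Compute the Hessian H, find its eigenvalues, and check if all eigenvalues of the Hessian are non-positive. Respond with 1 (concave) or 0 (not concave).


The Hessian of f(x,y) = -5*x^2 + 2*x*y - 4*y^2 - 7*x + 2*y - 11 is:
H = [[-10, 2], [2, -8]]
Trace = -10 - 8 = -18
Determinant = -10*-8 - (2)^2 = 76
Discriminant = (-18)^2 - 4*76 = 20.0
Eigenvalues: lambda_1 = -11.2361, lambda_2 = -6.7639
The function is concave.

1


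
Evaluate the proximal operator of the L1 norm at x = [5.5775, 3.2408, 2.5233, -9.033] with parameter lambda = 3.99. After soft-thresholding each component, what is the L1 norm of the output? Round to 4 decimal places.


Soft-thresholding with lambda = 3.99:
prox(5.5775) = sign(5.5775)*max(|5.5775| - 3.99, 0) = 1.5875
prox(3.2408) = sign(3.2408)*max(|3.2408| - 3.99, 0) = 0.0
prox(2.5233) = sign(2.5233)*max(|2.5233| - 3.99, 0) = 0.0
prox(-9.033) = sign(-9.033)*max(|-9.033| - 3.99, 0) = -5.043
prox(x) = [1.5875, 0.0, 0.0, -5.043]
||prox(x)||_1 = 1.5875 + 0.0 + 0.0 + 5.043 = 6.6305


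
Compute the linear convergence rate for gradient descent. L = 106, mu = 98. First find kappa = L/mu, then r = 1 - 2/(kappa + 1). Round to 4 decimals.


Step 1: Compute the condition number.
kappa = L/mu = 106/98 = 1.0816
Step 2: Compute the convergence rate.
r = 1 - 2/(kappa + 1) = 1 - 2*mu/(L + mu) = (L - mu)/(L + mu) = 8/204 = 0.0392


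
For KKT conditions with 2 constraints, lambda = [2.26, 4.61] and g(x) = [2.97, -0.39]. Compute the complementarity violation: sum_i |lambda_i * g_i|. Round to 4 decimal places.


KKT complementary slackness check:
lambda_1 * g_1 = 2.26 * 2.97 = 6.7122
lambda_2 * g_2 = 4.61 * -0.39 = -1.7979
Total violation = 6.7122 + 1.7979 = 8.5101


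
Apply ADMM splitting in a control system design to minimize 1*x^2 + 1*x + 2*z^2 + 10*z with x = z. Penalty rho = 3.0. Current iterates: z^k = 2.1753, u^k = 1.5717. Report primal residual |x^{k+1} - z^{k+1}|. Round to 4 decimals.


ADMM iteration with rho = 3.0, z^k = 2.1753, u^k = 1.5717
Step 1: x-update.
Minimize 1*x^2 + 1*x + (3.0/2)*(x - 2.1753 + 1.5717)^2
FOC: (2*1 + 3.0)*x = -1 + 3.0*(2.1753 - 1.5717)
x^{k+1} = 0.1622
Step 2: z-update.
Minimize 2*z^2 + 10*z + (3.0/2)*(0.1622 - z + 1.5717)^2
FOC: (2*2 + 3.0)*z = -10 + 3.0*(0.1622 + 1.5717)
z^{k+1} = -0.6855
Step 3: u-update.
u^{k+1} = 1.5717 + 0.1622 + 0.6855 = 2.4193
Step 4: Primal residual = |0.1622 + 0.6855| = 0.8476


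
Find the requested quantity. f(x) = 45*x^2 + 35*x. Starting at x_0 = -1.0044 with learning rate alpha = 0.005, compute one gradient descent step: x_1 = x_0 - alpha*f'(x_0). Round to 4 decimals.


We compute the gradient at x_0 and apply the update.
f'(x) = 90*x + 35
f'(-1.0044) = 90*-1.0044 + 35 = -55.396
x_1 = -1.0044 - 0.005*-55.396 = -0.7274


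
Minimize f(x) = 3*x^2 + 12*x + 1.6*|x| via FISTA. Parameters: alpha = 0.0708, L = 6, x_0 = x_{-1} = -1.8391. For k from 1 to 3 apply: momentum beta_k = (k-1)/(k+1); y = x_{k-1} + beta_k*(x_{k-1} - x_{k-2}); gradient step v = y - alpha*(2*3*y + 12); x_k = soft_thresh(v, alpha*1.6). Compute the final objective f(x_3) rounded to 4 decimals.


FISTA on f(x) = 3*x^2 + 12*x + 1.6*|x|
L = 6, alpha = 0.0708
Iteration 1: beta = 0.0, y = -1.8391 + 0.0*(-1.8391 + 1.8391) = -1.8391
  grad(y) = 0.9654, v = y - alpha*grad = -1.9075
  prox(v) = soft_thresh(-1.9075, 0.1133) = -1.7942
Iteration 2: beta = 0.3333, y = -1.7942 + 0.3333*(-1.7942 + 1.8391) = -1.7792
  grad(y) = 1.3248, v = y - alpha*grad = -1.873
  prox(v) = soft_thresh(-1.873, 0.1133) = -1.7597
Iteration 3: beta = 0.5, y = -1.7597 + 0.5*(-1.7597 + 1.7942) = -1.7425
  grad(y) = 1.5451, v = y - alpha*grad = -1.8519
  prox(v) = soft_thresh(-1.8519, 0.1133) = -1.7386
f(x_3) = 3*(-1.7386)^2 + 12*(-1.7386) + 1.6*|-1.7386| = -9.0133


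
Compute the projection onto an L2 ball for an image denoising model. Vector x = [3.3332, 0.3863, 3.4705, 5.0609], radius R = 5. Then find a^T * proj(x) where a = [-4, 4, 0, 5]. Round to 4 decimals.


Step 1: Compute ||x|| (intermediates to 6 decimals).
||x|| = sqrt(3.3332^2 + 0.3863^2 + 3.4705^2 + 5.0609^2) = 6.994035
Step 2: Project.
Since ||x|| > R, scale = R/||x|| = 5/6.994035 = 0.714895, proj(x) = scale * x
proj(x) = [2.382888, 0.276164, 2.481043, 3.618012]
Step 3: Dot product.
a^T * proj(x) = -4*2.382888 + 4*0.276164 + 0*2.481043 + 5*3.618012 = 9.6632


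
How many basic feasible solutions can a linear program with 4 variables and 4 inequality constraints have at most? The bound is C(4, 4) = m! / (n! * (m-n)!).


Each vertex corresponds to some choice of n active constraints out of m, so the number of vertices is at most C(m, n) = m! / (n!(m-n)!).
m = 4, n = 4
Numerator: 4 * 3 * 2 * 1
Denominator: 4! = 24
C(4, 4) = 1


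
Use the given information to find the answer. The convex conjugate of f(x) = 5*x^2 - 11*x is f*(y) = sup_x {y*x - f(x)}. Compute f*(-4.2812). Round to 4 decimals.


f*(y) = sup_x {y*x - a*x^2 - b*x} = sup_x {(y-b)*x - a*x^2}
FOC: (y - b) - 2a*x = 0 => x* = (y - b)/(2a)
x* = (-4.2812 + 11)/(2*5) = 0.6719
f*(-4.2812) = (y-b)^2/(4a) = (-4.2812 + 11)^2/(4*5)
= 45.1423/20 = 2.2571


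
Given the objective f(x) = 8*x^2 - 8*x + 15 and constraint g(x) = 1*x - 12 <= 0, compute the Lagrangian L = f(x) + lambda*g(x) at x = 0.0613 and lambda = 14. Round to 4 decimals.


Step 1: Evaluate f(x).
f(0.0613) = 8*0.0613^2 - 8*0.0613 + 15 = 14.5397
Step 2: Evaluate g(x).
g(0.0613) = 1*0.0613 - 12 = -11.9387
Step 3: Compute Lagrangian.
L = 14.5397 + 14*-11.9387 = -152.6021


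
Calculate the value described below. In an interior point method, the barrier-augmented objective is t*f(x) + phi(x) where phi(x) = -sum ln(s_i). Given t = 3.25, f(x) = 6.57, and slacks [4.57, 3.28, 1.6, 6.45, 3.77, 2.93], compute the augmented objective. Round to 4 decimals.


Step 1: Compute log-barrier.
ln values: [1.5195, 1.1878, 0.47, 1.8641, 1.3271, 1.075]
phi = -(1.5195 + 1.1878 + 0.47 + 1.8641 + 1.3271 + 1.075) = -7.4435
Step 2: Compute augmented objective.
t*f(x) = 3.25*6.57 = 21.3525
Total = 21.3525 - 7.4435 = 13.909


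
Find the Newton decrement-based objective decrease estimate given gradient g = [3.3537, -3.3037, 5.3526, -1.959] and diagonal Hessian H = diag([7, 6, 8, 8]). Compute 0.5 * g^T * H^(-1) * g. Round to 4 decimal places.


Step 1: H is diagonal, so H^(-1) * g = [0.4791, -0.5506, 0.6691, -0.2449].
Step 2: g^T H^(-1) g = sum_i g_i^2 / H_ii
  = (3.3537)^2/7 + (-3.3037)^2/6 + (5.3526)^2/8 + (-1.959)^2/8
  = 1.6068 + 1.8191 + 3.5813 + 0.4797 = 7.4868
Step 3: Objective decrease = 0.5 * g^T H^(-1) g = 3.7434


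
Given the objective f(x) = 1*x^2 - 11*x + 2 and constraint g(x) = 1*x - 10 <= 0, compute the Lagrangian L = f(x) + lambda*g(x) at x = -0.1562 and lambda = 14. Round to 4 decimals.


Step 1: Evaluate f(x).
f(-0.1562) = 1*(-0.1562)^2 - 11*(-0.1562) + 2 = 3.7426
Step 2: Evaluate g(x).
g(-0.1562) = 1*-0.1562 - 10 = -10.1562
Step 3: Compute Lagrangian.
L = 3.7426 + 14*-10.1562 = -138.4442


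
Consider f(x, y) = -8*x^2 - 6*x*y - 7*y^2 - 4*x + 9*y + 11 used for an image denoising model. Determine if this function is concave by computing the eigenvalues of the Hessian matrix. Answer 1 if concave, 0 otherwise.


The Hessian of f(x,y) = -8*x^2 - 6*x*y - 7*y^2 - 4*x + 9*y + 11 is:
H = [[-16, -6], [-6, -14]]
Trace = -16 - 14 = -30
Determinant = -16*-14 - (-6)^2 = 188
Discriminant = (-30)^2 - 4*188 = 148.0
Eigenvalues: lambda_1 = -21.0828, lambda_2 = -8.9172
The function is concave.

1


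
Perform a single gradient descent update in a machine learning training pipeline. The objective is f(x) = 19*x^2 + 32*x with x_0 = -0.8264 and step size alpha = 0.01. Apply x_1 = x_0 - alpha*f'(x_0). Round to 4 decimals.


We compute the gradient at x_0 and apply the update.
f'(x) = 38*x + 32
f'(-0.8264) = 38*-0.8264 + 32 = 0.5968
x_1 = -0.8264 - 0.01*0.5968 = -0.8324


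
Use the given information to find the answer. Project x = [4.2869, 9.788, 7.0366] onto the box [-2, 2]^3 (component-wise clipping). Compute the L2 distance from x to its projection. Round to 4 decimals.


Project each component onto [-2, 2].
clip(4.2869) = 2.0, clip(9.788) = 2.0, clip(7.0366) = 2.0
Projection = [2.0, 2.0, 2.0]
Squared diffs: [5.2299, 60.6529, 25.3673]
Distance = sqrt(91.2501) = 9.5525


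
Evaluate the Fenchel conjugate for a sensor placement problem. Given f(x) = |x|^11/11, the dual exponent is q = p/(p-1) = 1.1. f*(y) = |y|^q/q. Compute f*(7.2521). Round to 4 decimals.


The conjugate exponent q satisfies 1/p + 1/q = 1.
p = 11, so q = 11/(11 - 1) = 1.1
|y|^q = 7.2521^1.1 = 8.8412
f*(7.2521) = 8.8412 / 1.1 = 8.0374


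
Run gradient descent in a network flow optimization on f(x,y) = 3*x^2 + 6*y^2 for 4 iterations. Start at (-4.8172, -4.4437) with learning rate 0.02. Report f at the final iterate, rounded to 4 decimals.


Gradient descent on f(x,y) = 3*x^2 + 6*y^2.
Starting point: (-4.8172, -4.4437), alpha = 0.02
Step 1: grad_x = 2*3*-4.8172 = -28.9032, grad_y = 2*6*-4.4437 = -53.3244
  x_1 = -4.8172 - 0.02*-28.9032 = -4.2391
  y_1 = -4.4437 - 0.02*-53.3244 = -3.3772
Step 2: grad_x = 2*3*-4.2391 = -25.4348, grad_y = 2*6*-3.3772 = -40.5265
  x_2 = -4.2391 - 0.02*-25.4348 = -3.7304
  y_2 = -3.3772 - 0.02*-40.5265 = -2.5667
Step 3: grad_x = 2*3*-3.7304 = -22.3826, grad_y = 2*6*-2.5667 = -30.8002
  x_3 = -3.7304 - 0.02*-22.3826 = -3.2828
  y_3 = -2.5667 - 0.02*-30.8002 = -1.9507
Step 4: grad_x = 2*3*-3.2828 = -19.6967, grad_y = 2*6*-1.9507 = -23.4081
  x_4 = -3.2828 - 0.02*-19.6967 = -2.8889
  y_4 = -1.9507 - 0.02*-23.4081 = -1.4825
f(-2.8889, -1.4825) = 3*(-2.8889)^2 + 6*(-1.4825)^2 = 38.2235


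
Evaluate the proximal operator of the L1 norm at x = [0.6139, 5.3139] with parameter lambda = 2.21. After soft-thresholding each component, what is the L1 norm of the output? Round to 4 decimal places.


Soft-thresholding with lambda = 2.21:
prox(0.6139) = sign(0.6139)*max(|0.6139| - 2.21, 0) = 0.0
prox(5.3139) = sign(5.3139)*max(|5.3139| - 2.21, 0) = 3.1039
prox(x) = [0.0, 3.1039]
||prox(x)||_1 = 0.0 + 3.1039 = 3.1039


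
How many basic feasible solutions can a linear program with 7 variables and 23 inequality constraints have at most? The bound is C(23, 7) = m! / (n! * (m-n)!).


Each vertex corresponds to some choice of n active constraints out of m, so the number of vertices is at most C(m, n) = m! / (n!(m-n)!).
m = 23, n = 7
Numerator: 23 * 22 * 21 * 20 * 19 * 18 * 17
Denominator: 7! = 5040
C(23, 7) = 245157


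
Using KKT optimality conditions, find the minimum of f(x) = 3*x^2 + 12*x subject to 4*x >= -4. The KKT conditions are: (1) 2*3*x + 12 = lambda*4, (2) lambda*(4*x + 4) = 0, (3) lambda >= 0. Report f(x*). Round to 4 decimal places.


Step 1: Try lambda = 0 (constraint inactive).
x_unc = -12/(2*3) = -2.0
Check: 4*-2.0 = -8.0 < -4 -- violated!
Step 2: Constraint must be active: 4*x = -4
x* = -4/4 = -1.0
lambda = (2*3*(-1.0) + 12)/4 = 1.5
Step 3: Compute optimal value.
f(x*) = 3*(-1.0)^2 + 12*(-1.0) = -9.0


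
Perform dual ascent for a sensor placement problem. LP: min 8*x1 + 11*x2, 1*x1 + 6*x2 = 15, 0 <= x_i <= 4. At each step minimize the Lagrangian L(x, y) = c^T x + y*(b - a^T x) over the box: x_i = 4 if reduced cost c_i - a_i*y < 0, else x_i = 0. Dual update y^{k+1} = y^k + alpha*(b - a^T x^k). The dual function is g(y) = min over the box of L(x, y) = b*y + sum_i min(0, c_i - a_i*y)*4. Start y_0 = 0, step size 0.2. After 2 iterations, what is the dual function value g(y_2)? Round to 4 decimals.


Dual ascent for LP: min 8*x1 + 11*x2, 1*x1 + 6*x2 = 15, 0 <= x_i <= 4
Step 1: y^k = 0.0, reduced costs: (8.0, 11.0)
  x^k = (0.0, 0.0), subgradient = b - a^T x = 15.0
  y^{k+1} = 0.0 + 0.2*15.0 = 3.0
Step 2: y^k = 3.0, reduced costs: (5.0, -7.0)
  x^k = (0.0, 4.0), subgradient = b - a^T x = -9.0
  y^{k+1} = 3.0 + 0.2*-9.0 = 1.2
Dual objective at y_2 = 1.2: reduced costs (6.8, 3.8), box minimizer x = (0.0, 0.0)
g(y_2) = b*y + (c1 - a1*y)*x1 + (c2 - a2*y)*x2 = 15*1.2 + 6.8*0.0 + 3.8*0.0 = 18.0 + 0.0 + 0.0 = 18.0


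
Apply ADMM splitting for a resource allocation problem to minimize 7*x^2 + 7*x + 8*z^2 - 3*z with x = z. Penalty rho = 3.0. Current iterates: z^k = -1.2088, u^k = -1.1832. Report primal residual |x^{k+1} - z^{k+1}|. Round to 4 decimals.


ADMM iteration with rho = 3.0, z^k = -1.2088, u^k = -1.1832
Step 1: x-update.
Minimize 7*x^2 + 7*x + (3.0/2)*(x + 1.2088 - 1.1832)^2
FOC: (2*7 + 3.0)*x = -7 + 3.0*(-1.2088 + 1.1832)
x^{k+1} = -0.4163
Step 2: z-update.
Minimize 8*z^2 - 3*z + (3.0/2)*(-0.4163 - z - 1.1832)^2
FOC: (2*8 + 3.0)*z = 3 + 3.0*(-0.4163 - 1.1832)
z^{k+1} = -0.0947
Step 3: u-update.
u^{k+1} = -1.1832 - 0.4163 + 0.0947 = -1.5048
Step 4: Primal residual = |-0.4163 + 0.0947| = 0.3216


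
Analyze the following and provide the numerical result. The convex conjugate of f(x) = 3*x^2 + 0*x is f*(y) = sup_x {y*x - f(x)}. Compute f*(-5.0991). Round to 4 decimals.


f*(y) = sup_x {y*x - a*x^2 - b*x} = sup_x {(y-b)*x - a*x^2}
FOC: (y - b) - 2a*x = 0 => x* = (y - b)/(2a)
x* = (-5.0991 - 0)/(2*3) = -0.8499
f*(-5.0991) = (y-b)^2/(4a) = (-5.0991 - 0)^2/(4*3)
= 26.0008/12 = 2.1667
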